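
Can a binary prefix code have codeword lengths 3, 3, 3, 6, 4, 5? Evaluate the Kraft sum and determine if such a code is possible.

0.484375; yes

With common denominator 2^6 = 64: Σ 2^(−ℓᵢ) = 8/64 + 8/64 + 8/64 + 1/64 + 4/64 + 2/64 = 31/64 = 0.484375.
Kraft's inequality requires Σ ≤ 1; here Σ = 0.484375 ≤ 1, so such a prefix code exists.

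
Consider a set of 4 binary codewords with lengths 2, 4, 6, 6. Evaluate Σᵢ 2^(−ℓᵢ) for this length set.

0.34375

With common denominator 2^6 = 64: Σ 2^(−ℓᵢ) = 16/64 + 4/64 + 1/64 + 1/64 = 22/64 = 0.34375.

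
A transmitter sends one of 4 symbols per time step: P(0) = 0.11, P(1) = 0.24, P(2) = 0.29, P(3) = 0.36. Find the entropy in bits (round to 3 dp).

H = −Σ pᵢ log₂ pᵢ.
−0.11·log₂(0.11) = 0.3503
−0.24·log₂(0.24) = 0.4941
−0.29·log₂(0.29) = 0.5179
−0.36·log₂(0.36) = 0.5306
Sum ≈ 1.8929 → 1.893 bits.

1.893 bits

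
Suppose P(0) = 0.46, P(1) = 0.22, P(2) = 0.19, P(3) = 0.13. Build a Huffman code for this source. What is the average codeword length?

1.86 bits/symbol

Repeatedly combine the two least-probable nodes; the expected code length is the sum of the merged weights.
merge 13/100 + 19/100 → 8/25
merge 11/50 + 8/25 → 27/50
merge 23/50 + 27/50 → 1
L = 8/25 + 27/50 + 1 = 93/50 = 1.86 bits/symbol.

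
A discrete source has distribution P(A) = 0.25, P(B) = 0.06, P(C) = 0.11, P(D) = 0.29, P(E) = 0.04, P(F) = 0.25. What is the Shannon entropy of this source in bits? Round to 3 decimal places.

H = −Σ pᵢ log₂ pᵢ.
−0.25·log₂(0.25) = 0.5000
−0.06·log₂(0.06) = 0.2435
−0.11·log₂(0.11) = 0.3503
−0.29·log₂(0.29) = 0.5179
−0.04·log₂(0.04) = 0.1858
−0.25·log₂(0.25) = 0.5000
Sum ≈ 2.2975 → 2.297 bits.

2.297 bits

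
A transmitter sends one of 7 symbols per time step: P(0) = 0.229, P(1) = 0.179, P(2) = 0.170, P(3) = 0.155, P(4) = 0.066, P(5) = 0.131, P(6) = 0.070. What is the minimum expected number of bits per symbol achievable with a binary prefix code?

2.728 bits/symbol

Repeatedly combine the two least-probable nodes; the expected code length is the sum of the merged weights.
merge 33/500 + 7/100 → 17/125
merge 131/1000 + 17/125 → 267/1000
merge 31/200 + 17/100 → 13/40
merge 179/1000 + 229/1000 → 51/125
merge 267/1000 + 13/40 → 74/125
merge 51/125 + 74/125 → 1
L = 17/125 + 267/1000 + 13/40 + 51/125 + 74/125 + 1 = 341/125 = 2.728 bits/symbol.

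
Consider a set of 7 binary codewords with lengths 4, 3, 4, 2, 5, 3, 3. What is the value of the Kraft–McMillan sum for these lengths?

0.78125

With common denominator 2^5 = 32: Σ 2^(−ℓᵢ) = 2/32 + 4/32 + 2/32 + 8/32 + 1/32 + 4/32 + 4/32 = 25/32 = 0.78125.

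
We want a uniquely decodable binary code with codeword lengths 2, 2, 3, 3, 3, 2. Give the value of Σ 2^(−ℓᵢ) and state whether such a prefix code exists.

1.125; no

With common denominator 2^3 = 8: Σ 2^(−ℓᵢ) = 2/8 + 2/8 + 1/8 + 1/8 + 1/8 + 2/8 = 9/8 = 1.125.
Kraft's inequality requires Σ ≤ 1; here Σ = 1.125 > 1, so no such prefix code exists.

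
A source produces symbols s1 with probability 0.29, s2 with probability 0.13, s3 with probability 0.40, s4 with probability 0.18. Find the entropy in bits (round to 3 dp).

H = −Σ pᵢ log₂ pᵢ.
−0.29·log₂(0.29) = 0.5179
−0.13·log₂(0.13) = 0.3826
−0.40·log₂(0.40) = 0.5288
−0.18·log₂(0.18) = 0.4453
Sum ≈ 1.8746 → 1.875 bits.

1.875 bits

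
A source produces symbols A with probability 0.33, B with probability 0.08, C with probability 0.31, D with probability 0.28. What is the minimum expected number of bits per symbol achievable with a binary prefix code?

2 bits/symbol

Repeatedly combine the two least-probable nodes; the expected code length is the sum of the merged weights.
merge 2/25 + 7/25 → 9/25
merge 31/100 + 33/100 → 16/25
merge 9/25 + 16/25 → 1
L = 9/25 + 16/25 + 1 = 2 bits/symbol.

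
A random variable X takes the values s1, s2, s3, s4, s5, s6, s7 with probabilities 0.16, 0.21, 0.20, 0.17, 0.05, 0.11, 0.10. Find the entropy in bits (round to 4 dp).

H = −Σ pᵢ log₂ pᵢ.
−0.16·log₂(0.16) = 0.4230
−0.21·log₂(0.21) = 0.4728
−0.20·log₂(0.20) = 0.4644
−0.17·log₂(0.17) = 0.4346
−0.05·log₂(0.05) = 0.2161
−0.11·log₂(0.11) = 0.3503
−0.10·log₂(0.10) = 0.3322
Sum ≈ 2.6934 → 2.6934 bits.

2.6934 bits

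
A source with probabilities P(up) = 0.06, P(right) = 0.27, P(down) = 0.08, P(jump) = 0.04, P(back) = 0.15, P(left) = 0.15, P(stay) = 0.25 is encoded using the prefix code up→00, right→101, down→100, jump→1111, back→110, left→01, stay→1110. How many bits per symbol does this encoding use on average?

3.08 bits/symbol

L̄ = Σ pᵢ·ℓᵢ = 0.06·2 + 0.27·3 + 0.08·3 + 0.04·4 + 0.15·3 + 0.15·2 + 0.25·4 = 3.08 bits/symbol.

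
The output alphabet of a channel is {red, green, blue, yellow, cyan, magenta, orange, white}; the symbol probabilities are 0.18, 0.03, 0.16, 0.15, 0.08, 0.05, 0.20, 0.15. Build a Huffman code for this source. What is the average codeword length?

2.86 bits/symbol

Repeatedly combine the two least-probable nodes; the expected code length is the sum of the merged weights.
merge 3/100 + 1/20 → 2/25
merge 2/25 + 2/25 → 4/25
merge 3/20 + 3/20 → 3/10
merge 4/25 + 4/25 → 8/25
merge 9/50 + 1/5 → 19/50
merge 3/10 + 8/25 → 31/50
merge 19/50 + 31/50 → 1
L = 2/25 + 4/25 + 3/10 + 8/25 + 19/50 + 31/50 + 1 = 143/50 = 2.86 bits/symbol.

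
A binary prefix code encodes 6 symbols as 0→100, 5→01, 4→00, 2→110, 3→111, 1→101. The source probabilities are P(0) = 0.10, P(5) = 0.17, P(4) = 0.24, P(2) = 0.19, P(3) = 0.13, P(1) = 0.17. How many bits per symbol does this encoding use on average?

L̄ = Σ pᵢ·ℓᵢ = 0.10·3 + 0.17·2 + 0.24·2 + 0.19·3 + 0.13·3 + 0.17·3 = 2.59 bits/symbol.

2.59 bits/symbol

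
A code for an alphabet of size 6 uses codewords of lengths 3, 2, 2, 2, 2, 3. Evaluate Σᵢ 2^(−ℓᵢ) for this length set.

With common denominator 2^3 = 8: Σ 2^(−ℓᵢ) = 1/8 + 2/8 + 2/8 + 2/8 + 2/8 + 1/8 = 10/8 = 1.25.

1.25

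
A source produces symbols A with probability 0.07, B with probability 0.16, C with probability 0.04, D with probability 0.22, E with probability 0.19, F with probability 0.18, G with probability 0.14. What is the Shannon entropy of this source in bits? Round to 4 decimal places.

2.6555 bits

H = −Σ pᵢ log₂ pᵢ.
−0.07·log₂(0.07) = 0.2686
−0.16·log₂(0.16) = 0.4230
−0.04·log₂(0.04) = 0.1858
−0.22·log₂(0.22) = 0.4806
−0.19·log₂(0.19) = 0.4552
−0.18·log₂(0.18) = 0.4453
−0.14·log₂(0.14) = 0.3971
Sum ≈ 2.6555 → 2.6555 bits.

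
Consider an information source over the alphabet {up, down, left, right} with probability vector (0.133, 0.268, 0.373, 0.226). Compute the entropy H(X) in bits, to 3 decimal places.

H = −Σ pᵢ log₂ pᵢ.
−0.133·log₂(0.133) = 0.3871
−0.268·log₂(0.268) = 0.5091
−0.373·log₂(0.373) = 0.5307
−0.226·log₂(0.226) = 0.4849
Sum ≈ 1.9118 → 1.912 bits.

1.912 bits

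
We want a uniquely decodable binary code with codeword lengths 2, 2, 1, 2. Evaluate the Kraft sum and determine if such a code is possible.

With common denominator 2^2 = 4: Σ 2^(−ℓᵢ) = 1/4 + 1/4 + 2/4 + 1/4 = 5/4 = 1.25.
Kraft's inequality requires Σ ≤ 1; here Σ = 1.25 > 1, so no such prefix code exists.

1.25; no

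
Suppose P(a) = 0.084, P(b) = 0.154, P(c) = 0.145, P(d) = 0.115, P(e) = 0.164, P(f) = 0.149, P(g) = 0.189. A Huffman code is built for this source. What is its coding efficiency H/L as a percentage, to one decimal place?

Entropy H = −Σ p log₂ p ≈ 2.7699 bits.
Huffman merges: 21/250+23/200→199/1000; 29/200+149/1000→147/500; 77/500+41/250→159/500; 189/1000+199/1000→97/250; 147/500+159/500→153/250; 97/250+153/250→1. L = 2811/1000 ≈ 2.8110.
Efficiency = H/L = 2.7699/2.8110 = 98.5%.

98.5%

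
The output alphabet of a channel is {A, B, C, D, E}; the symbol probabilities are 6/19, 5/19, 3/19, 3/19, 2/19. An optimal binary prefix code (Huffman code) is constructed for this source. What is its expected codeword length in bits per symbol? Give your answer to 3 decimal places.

Repeatedly combine the two least-probable nodes; the expected code length is the sum of the merged weights.
merge 2/19 + 3/19 → 5/19
merge 3/19 + 5/19 → 8/19
merge 5/19 + 6/19 → 11/19
merge 8/19 + 11/19 → 1
L = 5/19 + 8/19 + 11/19 + 1 = 43/19 ≈ 2.263 bits/symbol.

2.263 bits/symbol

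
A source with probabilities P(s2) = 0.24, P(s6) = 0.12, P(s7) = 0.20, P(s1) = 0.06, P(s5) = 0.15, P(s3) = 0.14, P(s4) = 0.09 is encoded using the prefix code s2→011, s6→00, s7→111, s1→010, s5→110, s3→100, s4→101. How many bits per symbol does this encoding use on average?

L̄ = Σ pᵢ·ℓᵢ = 0.24·3 + 0.12·2 + 0.20·3 + 0.06·3 + 0.15·3 + 0.14·3 + 0.09·3 = 2.88 bits/symbol.

2.88 bits/symbol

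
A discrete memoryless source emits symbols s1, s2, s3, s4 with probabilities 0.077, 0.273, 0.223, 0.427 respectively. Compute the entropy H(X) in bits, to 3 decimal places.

H = −Σ pᵢ log₂ pᵢ.
−0.077·log₂(0.077) = 0.2848
−0.273·log₂(0.273) = 0.5113
−0.223·log₂(0.223) = 0.4828
−0.427·log₂(0.427) = 0.5242
Sum ≈ 1.8032 → 1.803 bits.

1.803 bits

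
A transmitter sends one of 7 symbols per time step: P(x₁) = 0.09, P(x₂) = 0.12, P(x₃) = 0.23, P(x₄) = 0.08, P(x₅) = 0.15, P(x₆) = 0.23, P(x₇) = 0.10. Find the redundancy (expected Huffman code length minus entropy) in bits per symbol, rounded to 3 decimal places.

Entropy H = −Σ p log₂ p ≈ 2.6893 bits.
Huffman merges: 2/25+9/100→17/100; 1/10+3/25→11/50; 3/20+17/100→8/25; 11/50+23/100→9/20; 23/100+8/25→11/20; 9/20+11/20→1. L = 271/100 ≈ 2.7100.
L − H = 2.7100 − 2.6893 = 0.021 bits.

0.021 bits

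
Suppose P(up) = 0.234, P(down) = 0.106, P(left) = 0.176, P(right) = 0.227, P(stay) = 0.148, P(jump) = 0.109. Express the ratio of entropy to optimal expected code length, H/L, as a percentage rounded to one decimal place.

99.1%

Entropy H = −Σ p log₂ p ≈ 2.5167 bits.
Huffman merges: 53/500+109/1000→43/200; 37/250+22/125→81/250; 43/200+227/1000→221/500; 117/500+81/250→279/500; 221/500+279/500→1. L = 2539/1000 ≈ 2.5390.
Efficiency = H/L = 2.5167/2.5390 = 99.1%.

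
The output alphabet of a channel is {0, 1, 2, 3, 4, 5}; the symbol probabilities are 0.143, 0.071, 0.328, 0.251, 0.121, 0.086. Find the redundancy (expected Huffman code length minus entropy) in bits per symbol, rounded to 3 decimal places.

Entropy H = −Σ p log₂ p ≈ 2.3733 bits.
Huffman merges: 71/1000+43/500→157/1000; 121/1000+143/1000→33/125; 157/1000+251/1000→51/125; 33/125+41/125→74/125; 51/125+74/125→1. L = 2421/1000 ≈ 2.4210.
L − H = 2.4210 − 2.3733 = 0.048 bits.

0.048 bits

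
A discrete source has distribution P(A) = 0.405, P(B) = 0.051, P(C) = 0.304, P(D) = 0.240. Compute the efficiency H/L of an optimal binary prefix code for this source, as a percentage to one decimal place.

93.5%

Entropy H = −Σ p log₂ p ≈ 1.7634 bits.
Huffman merges: 51/1000+6/25→291/1000; 291/1000+38/125→119/200; 81/200+119/200→1. L = 943/500 ≈ 1.8860.
Efficiency = H/L = 1.7634/1.8860 = 93.5%.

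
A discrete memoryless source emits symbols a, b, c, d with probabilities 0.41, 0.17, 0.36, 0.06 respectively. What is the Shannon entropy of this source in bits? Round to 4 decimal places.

H = −Σ pᵢ log₂ pᵢ.
−0.41·log₂(0.41) = 0.5274
−0.17·log₂(0.17) = 0.4346
−0.36·log₂(0.36) = 0.5306
−0.06·log₂(0.06) = 0.2435
Sum ≈ 1.7361 → 1.7361 bits.

1.7361 bits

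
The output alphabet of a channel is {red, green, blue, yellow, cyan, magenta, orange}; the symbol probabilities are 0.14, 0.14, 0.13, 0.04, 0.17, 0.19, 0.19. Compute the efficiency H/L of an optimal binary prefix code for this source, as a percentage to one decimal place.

Entropy H = −Σ p log₂ p ≈ 2.7077 bits.
Huffman merges: 1/25+13/100→17/100; 7/50+7/50→7/25; 17/100+17/100→17/50; 19/100+19/100→19/50; 7/25+17/50→31/50; 19/50+31/50→1. L = 279/100 ≈ 2.7900.
Efficiency = H/L = 2.7077/2.7900 = 97.0%.

97.0%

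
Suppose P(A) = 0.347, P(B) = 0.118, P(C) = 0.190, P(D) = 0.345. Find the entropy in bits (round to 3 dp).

1.879 bits

H = −Σ pᵢ log₂ pᵢ.
−0.347·log₂(0.347) = 0.5299
−0.118·log₂(0.118) = 0.3638
−0.190·log₂(0.190) = 0.4552
−0.345·log₂(0.345) = 0.5297
Sum ≈ 1.8786 → 1.879 bits.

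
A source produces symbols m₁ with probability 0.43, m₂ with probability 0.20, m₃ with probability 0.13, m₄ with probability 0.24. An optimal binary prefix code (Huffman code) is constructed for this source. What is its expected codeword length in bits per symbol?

Repeatedly combine the two least-probable nodes; the expected code length is the sum of the merged weights.
merge 13/100 + 1/5 → 33/100
merge 6/25 + 33/100 → 57/100
merge 43/100 + 57/100 → 1
L = 33/100 + 57/100 + 1 = 19/10 = 1.9 bits/symbol.

1.9 bits/symbol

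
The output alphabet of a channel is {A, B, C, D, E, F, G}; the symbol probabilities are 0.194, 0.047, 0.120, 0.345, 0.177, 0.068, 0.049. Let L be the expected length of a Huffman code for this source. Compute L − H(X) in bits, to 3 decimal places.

Entropy H = −Σ p log₂ p ≈ 2.4822 bits.
Huffman merges: 47/1000+49/1000→12/125; 17/250+12/125→41/250; 3/25+41/250→71/250; 177/1000+97/500→371/1000; 71/250+69/200→629/1000; 371/1000+629/1000→1. L = 318/125 ≈ 2.5440.
L − H = 2.5440 − 2.4822 = 0.062 bits.

0.062 bits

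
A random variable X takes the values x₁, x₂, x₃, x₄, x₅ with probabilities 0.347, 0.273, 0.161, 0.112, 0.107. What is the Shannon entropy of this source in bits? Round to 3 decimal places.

H = −Σ pᵢ log₂ pᵢ.
−0.347·log₂(0.347) = 0.5299
−0.273·log₂(0.273) = 0.5113
−0.161·log₂(0.161) = 0.4242
−0.112·log₂(0.112) = 0.3537
−0.107·log₂(0.107) = 0.3450
Sum ≈ 2.1642 → 2.164 bits.

2.164 bits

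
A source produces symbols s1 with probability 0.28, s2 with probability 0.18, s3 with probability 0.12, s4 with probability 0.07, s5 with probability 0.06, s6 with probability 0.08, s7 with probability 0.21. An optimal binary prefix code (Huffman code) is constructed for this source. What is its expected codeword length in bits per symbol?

2.64 bits/symbol

Repeatedly combine the two least-probable nodes; the expected code length is the sum of the merged weights.
merge 3/50 + 7/100 → 13/100
merge 2/25 + 3/25 → 1/5
merge 13/100 + 9/50 → 31/100
merge 1/5 + 21/100 → 41/100
merge 7/25 + 31/100 → 59/100
merge 41/100 + 59/100 → 1
L = 13/100 + 1/5 + 31/100 + 41/100 + 59/100 + 1 = 66/25 = 2.64 bits/symbol.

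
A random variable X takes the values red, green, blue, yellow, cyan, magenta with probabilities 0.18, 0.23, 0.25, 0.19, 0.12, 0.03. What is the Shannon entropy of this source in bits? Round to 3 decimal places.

H = −Σ pᵢ log₂ pᵢ.
−0.18·log₂(0.18) = 0.4453
−0.23·log₂(0.23) = 0.4877
−0.25·log₂(0.25) = 0.5000
−0.19·log₂(0.19) = 0.4552
−0.12·log₂(0.12) = 0.3671
−0.03·log₂(0.03) = 0.1518
Sum ≈ 2.4070 → 2.407 bits.

2.407 bits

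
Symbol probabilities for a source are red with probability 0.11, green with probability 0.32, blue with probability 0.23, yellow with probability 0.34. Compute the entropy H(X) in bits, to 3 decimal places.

H = −Σ pᵢ log₂ pᵢ.
−0.11·log₂(0.11) = 0.3503
−0.32·log₂(0.32) = 0.5260
−0.23·log₂(0.23) = 0.4877
−0.34·log₂(0.34) = 0.5292
Sum ≈ 1.8932 → 1.893 bits.

1.893 bits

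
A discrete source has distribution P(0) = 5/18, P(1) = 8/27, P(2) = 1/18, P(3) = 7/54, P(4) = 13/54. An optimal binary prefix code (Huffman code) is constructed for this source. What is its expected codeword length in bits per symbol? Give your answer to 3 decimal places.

Repeatedly combine the two least-probable nodes; the expected code length is the sum of the merged weights.
merge 1/18 + 7/54 → 5/27
merge 5/27 + 13/54 → 23/54
merge 5/18 + 8/27 → 31/54
merge 23/54 + 31/54 → 1
L = 5/27 + 23/54 + 31/54 + 1 = 59/27 ≈ 2.185 bits/symbol.

2.185 bits/symbol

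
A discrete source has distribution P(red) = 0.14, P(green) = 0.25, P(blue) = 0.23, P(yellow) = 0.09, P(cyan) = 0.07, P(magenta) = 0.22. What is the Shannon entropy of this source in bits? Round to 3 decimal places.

H = −Σ pᵢ log₂ pᵢ.
−0.14·log₂(0.14) = 0.3971
−0.25·log₂(0.25) = 0.5000
−0.23·log₂(0.23) = 0.4877
−0.09·log₂(0.09) = 0.3127
−0.07·log₂(0.07) = 0.2686
−0.22·log₂(0.22) = 0.4806
Sum ≈ 2.4466 → 2.447 bits.

2.447 bits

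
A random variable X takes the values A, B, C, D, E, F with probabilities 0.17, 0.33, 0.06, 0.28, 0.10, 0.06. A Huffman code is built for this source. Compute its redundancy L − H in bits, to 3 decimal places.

Entropy H = −Σ p log₂ p ≈ 2.2959 bits.
Huffman merges: 3/50+3/50→3/25; 1/10+3/25→11/50; 17/100+11/50→39/100; 7/25+33/100→61/100; 39/100+61/100→1. L = 117/50 ≈ 2.3400.
L − H = 2.3400 − 2.2959 = 0.044 bits.

0.044 bits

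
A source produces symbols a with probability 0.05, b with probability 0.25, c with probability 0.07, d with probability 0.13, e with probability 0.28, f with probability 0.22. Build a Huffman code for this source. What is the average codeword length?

Repeatedly combine the two least-probable nodes; the expected code length is the sum of the merged weights.
merge 1/20 + 7/100 → 3/25
merge 3/25 + 13/100 → 1/4
merge 11/50 + 1/4 → 47/100
merge 1/4 + 7/25 → 53/100
merge 47/100 + 53/100 → 1
L = 3/25 + 1/4 + 47/100 + 53/100 + 1 = 237/100 = 2.37 bits/symbol.

2.37 bits/symbol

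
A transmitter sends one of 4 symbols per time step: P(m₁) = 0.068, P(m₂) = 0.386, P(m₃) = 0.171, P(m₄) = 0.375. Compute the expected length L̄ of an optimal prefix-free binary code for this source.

1.853 bits/symbol

Repeatedly combine the two least-probable nodes; the expected code length is the sum of the merged weights.
merge 17/250 + 171/1000 → 239/1000
merge 239/1000 + 3/8 → 307/500
merge 193/500 + 307/500 → 1
L = 239/1000 + 307/500 + 1 = 1853/1000 = 1.853 bits/symbol.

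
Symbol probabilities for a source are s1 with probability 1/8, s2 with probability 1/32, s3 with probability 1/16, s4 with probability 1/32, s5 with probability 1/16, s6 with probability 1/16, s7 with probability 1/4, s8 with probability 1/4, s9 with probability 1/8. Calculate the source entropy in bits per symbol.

2.8125 bits

Each probability is a power of 1/2, so log₂(1/p) is an integer.
H = Σ p·log₂(1/p) = 1/8·3 + 1/32·5 + 1/16·4 + 1/32·5 + 1/16·4 + 1/16·4 + 1/4·2 + 1/4·2 + 1/8·3 = 2.8125 bits.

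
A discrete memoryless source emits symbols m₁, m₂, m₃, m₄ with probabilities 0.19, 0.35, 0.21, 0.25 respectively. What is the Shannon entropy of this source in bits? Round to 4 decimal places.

H = −Σ pᵢ log₂ pᵢ.
−0.19·log₂(0.19) = 0.4552
−0.35·log₂(0.35) = 0.5301
−0.21·log₂(0.21) = 0.4728
−0.25·log₂(0.25) = 0.5000
Sum ≈ 1.9582 → 1.9582 bits.

1.9582 bits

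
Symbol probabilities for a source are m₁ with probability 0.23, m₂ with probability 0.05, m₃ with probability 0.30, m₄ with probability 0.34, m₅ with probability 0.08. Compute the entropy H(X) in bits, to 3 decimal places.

H = −Σ pᵢ log₂ pᵢ.
−0.23·log₂(0.23) = 0.4877
−0.05·log₂(0.05) = 0.2161
−0.30·log₂(0.30) = 0.5211
−0.34·log₂(0.34) = 0.5292
−0.08·log₂(0.08) = 0.2915
Sum ≈ 2.0455 → 2.046 bits.

2.046 bits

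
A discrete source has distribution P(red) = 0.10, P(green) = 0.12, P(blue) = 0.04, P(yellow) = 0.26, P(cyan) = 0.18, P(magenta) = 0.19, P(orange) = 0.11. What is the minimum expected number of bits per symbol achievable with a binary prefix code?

Repeatedly combine the two least-probable nodes; the expected code length is the sum of the merged weights.
merge 1/25 + 1/10 → 7/50
merge 11/100 + 3/25 → 23/100
merge 7/50 + 9/50 → 8/25
merge 19/100 + 23/100 → 21/50
merge 13/50 + 8/25 → 29/50
merge 21/50 + 29/50 → 1
L = 7/50 + 23/100 + 8/25 + 21/50 + 29/50 + 1 = 269/100 = 2.69 bits/symbol.

2.69 bits/symbol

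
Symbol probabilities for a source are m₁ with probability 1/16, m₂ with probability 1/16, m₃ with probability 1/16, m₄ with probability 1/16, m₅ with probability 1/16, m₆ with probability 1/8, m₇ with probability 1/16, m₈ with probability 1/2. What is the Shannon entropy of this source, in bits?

Each probability is a power of 1/2, so log₂(1/p) is an integer.
H = Σ p·log₂(1/p) = 1/16·4 + 1/16·4 + 1/16·4 + 1/16·4 + 1/16·4 + 1/8·3 + 1/16·4 + 1/2·1 = 2.375 bits.

2.375 bits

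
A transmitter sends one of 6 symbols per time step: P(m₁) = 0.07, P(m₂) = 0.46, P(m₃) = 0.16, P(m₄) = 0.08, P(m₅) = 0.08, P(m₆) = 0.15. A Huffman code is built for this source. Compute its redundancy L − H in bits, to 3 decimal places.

0.030 bits

Entropy H = −Σ p log₂ p ≈ 2.2005 bits.
Huffman merges: 7/100+2/25→3/20; 2/25+3/20→23/100; 3/20+4/25→31/100; 23/100+31/100→27/50; 23/50+27/50→1. L = 223/100 ≈ 2.2300.
L − H = 2.2300 − 2.2005 = 0.030 bits.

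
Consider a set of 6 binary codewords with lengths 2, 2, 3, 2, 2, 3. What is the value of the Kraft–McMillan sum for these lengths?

1.25

With common denominator 2^3 = 8: Σ 2^(−ℓᵢ) = 2/8 + 2/8 + 1/8 + 2/8 + 2/8 + 1/8 = 10/8 = 1.25.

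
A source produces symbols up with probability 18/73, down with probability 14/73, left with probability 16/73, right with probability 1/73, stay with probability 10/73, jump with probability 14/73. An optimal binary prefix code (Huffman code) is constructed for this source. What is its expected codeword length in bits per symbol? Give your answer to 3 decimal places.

Repeatedly combine the two least-probable nodes; the expected code length is the sum of the merged weights.
merge 1/73 + 10/73 → 11/73
merge 11/73 + 14/73 → 25/73
merge 14/73 + 16/73 → 30/73
merge 18/73 + 25/73 → 43/73
merge 30/73 + 43/73 → 1
L = 11/73 + 25/73 + 30/73 + 43/73 + 1 = 182/73 ≈ 2.493 bits/symbol.

2.493 bits/symbol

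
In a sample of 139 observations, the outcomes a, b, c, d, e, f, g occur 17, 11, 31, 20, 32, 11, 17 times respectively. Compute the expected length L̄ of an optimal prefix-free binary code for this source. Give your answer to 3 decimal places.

2.705 bits/symbol

Probabilities are the counts divided by 139.
Repeatedly combine the two least-probable nodes; the expected code length is the sum of the merged weights.
merge 11/139 + 11/139 → 22/139
merge 17/139 + 17/139 → 34/139
merge 20/139 + 22/139 → 42/139
merge 31/139 + 32/139 → 63/139
merge 34/139 + 42/139 → 76/139
merge 63/139 + 76/139 → 1
L = 22/139 + 34/139 + 42/139 + 63/139 + 76/139 + 1 = 376/139 ≈ 2.705 bits/symbol.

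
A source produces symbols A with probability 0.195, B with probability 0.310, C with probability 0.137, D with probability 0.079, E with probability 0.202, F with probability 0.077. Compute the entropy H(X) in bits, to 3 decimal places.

2.417 bits

H = −Σ pᵢ log₂ pᵢ.
−0.195·log₂(0.195) = 0.4599
−0.310·log₂(0.310) = 0.5238
−0.137·log₂(0.137) = 0.3929
−0.079·log₂(0.079) = 0.2893
−0.202·log₂(0.202) = 0.4661
−0.077·log₂(0.077) = 0.2848
Sum ≈ 2.4168 → 2.417 bits.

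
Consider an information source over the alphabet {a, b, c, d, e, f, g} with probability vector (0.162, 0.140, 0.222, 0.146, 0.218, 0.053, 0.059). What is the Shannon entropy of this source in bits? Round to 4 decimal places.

2.6544 bits

H = −Σ pᵢ log₂ pᵢ.
−0.162·log₂(0.162) = 0.4254
−0.140·log₂(0.140) = 0.3971
−0.222·log₂(0.222) = 0.4820
−0.146·log₂(0.146) = 0.4053
−0.218·log₂(0.218) = 0.4791
−0.053·log₂(0.053) = 0.2246
−0.059·log₂(0.059) = 0.2409
Sum ≈ 2.6544 → 2.6544 bits.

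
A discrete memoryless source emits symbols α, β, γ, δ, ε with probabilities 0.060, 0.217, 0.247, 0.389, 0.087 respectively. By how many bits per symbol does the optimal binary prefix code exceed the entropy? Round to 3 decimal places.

0.065 bits

Entropy H = −Σ p log₂ p ≈ 2.0565 bits.
Huffman merges: 3/50+87/1000→147/1000; 147/1000+217/1000→91/250; 247/1000+91/250→611/1000; 389/1000+611/1000→1. L = 1061/500 ≈ 2.1220.
L − H = 2.1220 − 2.0565 = 0.065 bits.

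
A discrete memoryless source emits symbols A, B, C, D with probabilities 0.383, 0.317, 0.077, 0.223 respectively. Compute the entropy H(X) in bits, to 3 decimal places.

H = −Σ pᵢ log₂ pᵢ.
−0.383·log₂(0.383) = 0.5303
−0.317·log₂(0.317) = 0.5254
−0.077·log₂(0.077) = 0.2848
−0.223·log₂(0.223) = 0.4828
Sum ≈ 1.8233 → 1.823 bits.

1.823 bits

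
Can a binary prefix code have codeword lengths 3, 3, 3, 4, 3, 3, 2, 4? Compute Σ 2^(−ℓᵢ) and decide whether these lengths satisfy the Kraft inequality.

1; yes

With common denominator 2^4 = 16: Σ 2^(−ℓᵢ) = 2/16 + 2/16 + 2/16 + 1/16 + 2/16 + 2/16 + 4/16 + 1/16 = 16/16 = 1.
Kraft's inequality requires Σ ≤ 1; here Σ = 1 ≤ 1, so such a prefix code exists.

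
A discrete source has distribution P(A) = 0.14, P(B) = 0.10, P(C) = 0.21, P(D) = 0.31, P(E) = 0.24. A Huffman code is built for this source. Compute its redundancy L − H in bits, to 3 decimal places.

0.020 bits

Entropy H = −Σ p log₂ p ≈ 2.2201 bits.
Huffman merges: 1/10+7/50→6/25; 21/100+6/25→9/20; 6/25+31/100→11/20; 9/20+11/20→1. L = 56/25 ≈ 2.2400.
L − H = 2.2400 − 2.2201 = 0.020 bits.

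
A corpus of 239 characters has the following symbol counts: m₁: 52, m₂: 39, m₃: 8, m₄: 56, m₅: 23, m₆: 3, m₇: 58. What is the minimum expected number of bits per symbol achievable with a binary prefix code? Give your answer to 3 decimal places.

Probabilities are the counts divided by 239.
Repeatedly combine the two least-probable nodes; the expected code length is the sum of the merged weights.
merge 3/239 + 8/239 → 11/239
merge 11/239 + 23/239 → 34/239
merge 34/239 + 39/239 → 73/239
merge 52/239 + 56/239 → 108/239
merge 58/239 + 73/239 → 131/239
merge 108/239 + 131/239 → 1
L = 11/239 + 34/239 + 73/239 + 108/239 + 131/239 + 1 = 596/239 ≈ 2.494 bits/symbol.

2.494 bits/symbol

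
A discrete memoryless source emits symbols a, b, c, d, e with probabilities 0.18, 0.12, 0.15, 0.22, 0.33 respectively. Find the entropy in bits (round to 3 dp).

2.231 bits

H = −Σ pᵢ log₂ pᵢ.
−0.18·log₂(0.18) = 0.4453
−0.12·log₂(0.12) = 0.3671
−0.15·log₂(0.15) = 0.4105
−0.22·log₂(0.22) = 0.4806
−0.33·log₂(0.33) = 0.5278
Sum ≈ 2.2313 → 2.231 bits.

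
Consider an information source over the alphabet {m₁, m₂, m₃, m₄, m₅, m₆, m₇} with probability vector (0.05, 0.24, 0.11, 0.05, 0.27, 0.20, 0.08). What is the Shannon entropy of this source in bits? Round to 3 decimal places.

H = −Σ pᵢ log₂ pᵢ.
−0.05·log₂(0.05) = 0.2161
−0.24·log₂(0.24) = 0.4941
−0.11·log₂(0.11) = 0.3503
−0.05·log₂(0.05) = 0.2161
−0.27·log₂(0.27) = 0.5100
−0.20·log₂(0.20) = 0.4644
−0.08·log₂(0.08) = 0.2915
Sum ≈ 2.5425 → 2.543 bits.

2.543 bits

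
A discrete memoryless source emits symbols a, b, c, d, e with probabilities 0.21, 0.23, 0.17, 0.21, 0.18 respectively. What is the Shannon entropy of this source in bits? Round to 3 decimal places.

2.313 bits

H = −Σ pᵢ log₂ pᵢ.
−0.21·log₂(0.21) = 0.4728
−0.23·log₂(0.23) = 0.4877
−0.17·log₂(0.17) = 0.4346
−0.21·log₂(0.21) = 0.4728
−0.18·log₂(0.18) = 0.4453
Sum ≈ 2.3132 → 2.313 bits.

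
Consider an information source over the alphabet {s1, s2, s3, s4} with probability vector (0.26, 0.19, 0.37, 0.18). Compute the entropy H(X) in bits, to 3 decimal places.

H = −Σ pᵢ log₂ pᵢ.
−0.26·log₂(0.26) = 0.5053
−0.19·log₂(0.19) = 0.4552
−0.37·log₂(0.37) = 0.5307
−0.18·log₂(0.18) = 0.4453
Sum ≈ 1.9366 → 1.937 bits.

1.937 bits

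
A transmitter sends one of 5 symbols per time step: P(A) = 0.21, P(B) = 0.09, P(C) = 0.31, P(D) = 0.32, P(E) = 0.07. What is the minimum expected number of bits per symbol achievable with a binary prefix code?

Repeatedly combine the two least-probable nodes; the expected code length is the sum of the merged weights.
merge 7/100 + 9/100 → 4/25
merge 4/25 + 21/100 → 37/100
merge 31/100 + 8/25 → 63/100
merge 37/100 + 63/100 → 1
L = 4/25 + 37/100 + 63/100 + 1 = 54/25 = 2.16 bits/symbol.

2.16 bits/symbol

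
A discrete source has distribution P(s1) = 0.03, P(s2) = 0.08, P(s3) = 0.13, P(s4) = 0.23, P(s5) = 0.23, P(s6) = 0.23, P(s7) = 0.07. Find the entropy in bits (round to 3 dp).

2.557 bits

H = −Σ pᵢ log₂ pᵢ.
−0.03·log₂(0.03) = 0.1518
−0.08·log₂(0.08) = 0.2915
−0.13·log₂(0.13) = 0.3826
−0.23·log₂(0.23) = 0.4877
−0.23·log₂(0.23) = 0.4877
−0.23·log₂(0.23) = 0.4877
−0.07·log₂(0.07) = 0.2686
Sum ≈ 2.5575 → 2.557 bits.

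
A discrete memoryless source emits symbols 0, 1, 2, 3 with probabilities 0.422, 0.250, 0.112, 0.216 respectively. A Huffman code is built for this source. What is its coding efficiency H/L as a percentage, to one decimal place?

97.4%

Entropy H = −Σ p log₂ p ≈ 1.8566 bits.
Huffman merges: 14/125+27/125→41/125; 1/4+41/125→289/500; 211/500+289/500→1. L = 953/500 ≈ 1.9060.
Efficiency = H/L = 1.8566/1.9060 = 97.4%.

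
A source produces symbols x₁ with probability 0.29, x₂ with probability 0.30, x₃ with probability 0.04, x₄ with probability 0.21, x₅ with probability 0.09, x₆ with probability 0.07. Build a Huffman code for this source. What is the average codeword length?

2.31 bits/symbol

Repeatedly combine the two least-probable nodes; the expected code length is the sum of the merged weights.
merge 1/25 + 7/100 → 11/100
merge 9/100 + 11/100 → 1/5
merge 1/5 + 21/100 → 41/100
merge 29/100 + 3/10 → 59/100
merge 41/100 + 59/100 → 1
L = 11/100 + 1/5 + 41/100 + 59/100 + 1 = 231/100 = 2.31 bits/symbol.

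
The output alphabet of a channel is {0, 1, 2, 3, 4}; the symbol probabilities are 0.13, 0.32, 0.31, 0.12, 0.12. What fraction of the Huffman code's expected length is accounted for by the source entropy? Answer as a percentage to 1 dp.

Entropy H = −Σ p log₂ p ≈ 2.1666 bits.
Huffman merges: 3/25+3/25→6/25; 13/100+6/25→37/100; 31/100+8/25→63/100; 37/100+63/100→1. L = 56/25 ≈ 2.2400.
Efficiency = H/L = 2.1666/2.2400 = 96.7%.

96.7%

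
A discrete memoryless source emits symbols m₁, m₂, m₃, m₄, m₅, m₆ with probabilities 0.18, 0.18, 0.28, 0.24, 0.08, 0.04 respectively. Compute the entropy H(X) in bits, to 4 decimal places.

2.3762 bits

H = −Σ pᵢ log₂ pᵢ.
−0.18·log₂(0.18) = 0.4453
−0.18·log₂(0.18) = 0.4453
−0.28·log₂(0.28) = 0.5142
−0.24·log₂(0.24) = 0.4941
−0.08·log₂(0.08) = 0.2915
−0.04·log₂(0.04) = 0.1858
Sum ≈ 2.3762 → 2.3762 bits.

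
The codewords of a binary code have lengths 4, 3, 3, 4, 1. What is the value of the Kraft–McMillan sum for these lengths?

With common denominator 2^4 = 16: Σ 2^(−ℓᵢ) = 1/16 + 2/16 + 2/16 + 1/16 + 8/16 = 14/16 = 0.875.

0.875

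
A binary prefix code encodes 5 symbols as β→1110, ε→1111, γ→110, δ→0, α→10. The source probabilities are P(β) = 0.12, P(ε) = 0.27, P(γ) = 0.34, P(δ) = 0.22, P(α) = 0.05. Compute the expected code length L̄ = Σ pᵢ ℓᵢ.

L̄ = Σ pᵢ·ℓᵢ = 0.12·4 + 0.27·4 + 0.34·3 + 0.22·1 + 0.05·2 = 2.9 bits/symbol.

2.9 bits/symbol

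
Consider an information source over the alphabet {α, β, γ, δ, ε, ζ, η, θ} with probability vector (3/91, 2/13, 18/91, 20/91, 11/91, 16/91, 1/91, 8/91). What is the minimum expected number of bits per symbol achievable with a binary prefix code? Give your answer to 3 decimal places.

2.758 bits/symbol

Repeatedly combine the two least-probable nodes; the expected code length is the sum of the merged weights.
merge 1/91 + 3/91 → 4/91
merge 4/91 + 8/91 → 12/91
merge 11/91 + 12/91 → 23/91
merge 2/13 + 16/91 → 30/91
merge 18/91 + 20/91 → 38/91
merge 23/91 + 30/91 → 53/91
merge 38/91 + 53/91 → 1
L = 4/91 + 12/91 + 23/91 + 30/91 + 38/91 + 53/91 + 1 = 251/91 ≈ 2.758 bits/symbol.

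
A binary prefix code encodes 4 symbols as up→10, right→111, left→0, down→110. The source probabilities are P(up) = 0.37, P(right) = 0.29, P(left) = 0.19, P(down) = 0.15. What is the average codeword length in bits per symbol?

L̄ = Σ pᵢ·ℓᵢ = 0.37·2 + 0.29·3 + 0.19·1 + 0.15·3 = 2.25 bits/symbol.

2.25 bits/symbol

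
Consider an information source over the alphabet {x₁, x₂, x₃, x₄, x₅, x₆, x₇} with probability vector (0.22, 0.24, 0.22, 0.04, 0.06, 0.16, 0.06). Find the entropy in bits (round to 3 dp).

H = −Σ pᵢ log₂ pᵢ.
−0.22·log₂(0.22) = 0.4806
−0.24·log₂(0.24) = 0.4941
−0.22·log₂(0.22) = 0.4806
−0.04·log₂(0.04) = 0.1858
−0.06·log₂(0.06) = 0.2435
−0.16·log₂(0.16) = 0.4230
−0.06·log₂(0.06) = 0.2435
Sum ≈ 2.5511 → 2.551 bits.

2.551 bits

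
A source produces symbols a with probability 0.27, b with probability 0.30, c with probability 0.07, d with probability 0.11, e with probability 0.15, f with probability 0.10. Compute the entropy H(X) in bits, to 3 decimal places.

2.393 bits

H = −Σ pᵢ log₂ pᵢ.
−0.27·log₂(0.27) = 0.5100
−0.30·log₂(0.30) = 0.5211
−0.07·log₂(0.07) = 0.2686
−0.11·log₂(0.11) = 0.3503
−0.15·log₂(0.15) = 0.4105
−0.10·log₂(0.10) = 0.3322
Sum ≈ 2.3927 → 2.393 bits.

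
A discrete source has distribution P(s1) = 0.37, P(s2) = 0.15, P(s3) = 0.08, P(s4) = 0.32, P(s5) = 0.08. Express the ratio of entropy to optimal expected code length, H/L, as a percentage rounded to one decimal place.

Entropy H = −Σ p log₂ p ≈ 2.0503 bits.
Huffman merges: 2/25+2/25→4/25; 3/20+4/25→31/100; 31/100+8/25→63/100; 37/100+63/100→1. L = 21/10 ≈ 2.1000.
Efficiency = H/L = 2.0503/2.1000 = 97.6%.

97.6%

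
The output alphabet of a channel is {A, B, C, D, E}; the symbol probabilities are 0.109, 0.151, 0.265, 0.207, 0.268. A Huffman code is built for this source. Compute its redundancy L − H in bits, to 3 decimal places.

Entropy H = −Σ p log₂ p ≈ 2.2476 bits.
Huffman merges: 109/1000+151/1000→13/50; 207/1000+13/50→467/1000; 53/200+67/250→533/1000; 467/1000+533/1000→1. L = 113/50 ≈ 2.2600.
L − H = 2.2600 − 2.2476 = 0.012 bits.

0.012 bits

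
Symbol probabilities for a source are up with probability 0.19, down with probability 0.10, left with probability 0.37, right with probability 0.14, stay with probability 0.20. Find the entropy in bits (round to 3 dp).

H = −Σ pᵢ log₂ pᵢ.
−0.19·log₂(0.19) = 0.4552
−0.10·log₂(0.10) = 0.3322
−0.37·log₂(0.37) = 0.5307
−0.14·log₂(0.14) = 0.3971
−0.20·log₂(0.20) = 0.4644
Sum ≈ 2.1796 → 2.180 bits.

2.180 bits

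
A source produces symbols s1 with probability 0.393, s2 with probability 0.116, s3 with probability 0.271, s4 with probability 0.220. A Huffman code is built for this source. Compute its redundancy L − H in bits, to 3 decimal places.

0.062 bits

Entropy H = −Σ p log₂ p ≈ 1.8811 bits.
Huffman merges: 29/250+11/50→42/125; 271/1000+42/125→607/1000; 393/1000+607/1000→1. L = 1943/1000 ≈ 1.9430.
L − H = 1.9430 − 1.8811 = 0.062 bits.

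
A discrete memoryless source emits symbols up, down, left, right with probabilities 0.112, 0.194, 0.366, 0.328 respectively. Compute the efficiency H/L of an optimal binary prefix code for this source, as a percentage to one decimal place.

Entropy H = −Σ p log₂ p ≈ 1.8710 bits.
Huffman merges: 14/125+97/500→153/500; 153/500+41/125→317/500; 183/500+317/500→1. L = 97/50 ≈ 1.9400.
Efficiency = H/L = 1.8710/1.9400 = 96.4%.

96.4%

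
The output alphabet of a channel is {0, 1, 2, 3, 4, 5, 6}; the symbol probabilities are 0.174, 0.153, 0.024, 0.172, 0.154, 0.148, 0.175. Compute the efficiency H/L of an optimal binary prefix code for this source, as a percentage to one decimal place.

95.0%

Entropy H = −Σ p log₂ p ≈ 2.6829 bits.
Huffman merges: 3/125+37/250→43/250; 153/1000+77/500→307/1000; 43/250+43/250→43/125; 87/500+7/40→349/1000; 307/1000+43/125→651/1000; 349/1000+651/1000→1. L = 2823/1000 ≈ 2.8230.
Efficiency = H/L = 2.6829/2.8230 = 95.0%.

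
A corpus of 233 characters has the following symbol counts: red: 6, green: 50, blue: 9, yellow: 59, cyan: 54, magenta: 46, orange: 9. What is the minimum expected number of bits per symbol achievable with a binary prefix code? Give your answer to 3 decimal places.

2.468 bits/symbol

Probabilities are the counts divided by 233.
Repeatedly combine the two least-probable nodes; the expected code length is the sum of the merged weights.
merge 6/233 + 9/233 → 15/233
merge 9/233 + 15/233 → 24/233
merge 24/233 + 46/233 → 70/233
merge 50/233 + 54/233 → 104/233
merge 59/233 + 70/233 → 129/233
merge 104/233 + 129/233 → 1
L = 15/233 + 24/233 + 70/233 + 104/233 + 129/233 + 1 = 575/233 ≈ 2.468 bits/symbol.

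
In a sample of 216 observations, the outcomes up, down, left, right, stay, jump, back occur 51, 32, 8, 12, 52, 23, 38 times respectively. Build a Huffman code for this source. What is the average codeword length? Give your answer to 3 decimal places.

2.616 bits/symbol

Probabilities are the counts divided by 216.
Repeatedly combine the two least-probable nodes; the expected code length is the sum of the merged weights.
merge 1/27 + 1/18 → 5/54
merge 5/54 + 23/216 → 43/216
merge 4/27 + 19/108 → 35/108
merge 43/216 + 17/72 → 47/108
merge 13/54 + 35/108 → 61/108
merge 47/108 + 61/108 → 1
L = 5/54 + 43/216 + 35/108 + 47/108 + 61/108 + 1 = 565/216 ≈ 2.616 bits/symbol.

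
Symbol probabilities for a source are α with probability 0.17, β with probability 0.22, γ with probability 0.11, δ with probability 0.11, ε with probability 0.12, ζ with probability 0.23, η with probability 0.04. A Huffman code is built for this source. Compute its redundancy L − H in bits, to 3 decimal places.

0.044 bits

Entropy H = −Σ p log₂ p ≈ 2.6562 bits.
Huffman merges: 1/25+11/100→3/20; 11/100+3/25→23/100; 3/20+17/100→8/25; 11/50+23/100→9/20; 23/100+8/25→11/20; 9/20+11/20→1. L = 27/10 ≈ 2.7000.
L − H = 2.7000 − 2.6562 = 0.044 bits.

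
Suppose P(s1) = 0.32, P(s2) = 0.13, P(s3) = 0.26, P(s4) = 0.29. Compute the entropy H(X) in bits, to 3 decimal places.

1.932 bits

H = −Σ pᵢ log₂ pᵢ.
−0.32·log₂(0.32) = 0.5260
−0.13·log₂(0.13) = 0.3826
−0.26·log₂(0.26) = 0.5053
−0.29·log₂(0.29) = 0.5179
Sum ≈ 1.9319 → 1.932 bits.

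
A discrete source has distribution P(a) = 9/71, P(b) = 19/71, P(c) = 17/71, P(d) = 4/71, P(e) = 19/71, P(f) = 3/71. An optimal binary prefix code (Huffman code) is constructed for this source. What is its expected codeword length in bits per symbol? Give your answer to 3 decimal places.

Repeatedly combine the two least-probable nodes; the expected code length is the sum of the merged weights.
merge 3/71 + 4/71 → 7/71
merge 7/71 + 9/71 → 16/71
merge 16/71 + 17/71 → 33/71
merge 19/71 + 19/71 → 38/71
merge 33/71 + 38/71 → 1
L = 7/71 + 16/71 + 33/71 + 38/71 + 1 = 165/71 ≈ 2.324 bits/symbol.

2.324 bits/symbol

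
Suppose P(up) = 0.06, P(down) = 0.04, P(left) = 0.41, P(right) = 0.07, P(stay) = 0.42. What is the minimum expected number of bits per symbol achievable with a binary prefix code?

Repeatedly combine the two least-probable nodes; the expected code length is the sum of the merged weights.
merge 1/25 + 3/50 → 1/10
merge 7/100 + 1/10 → 17/100
merge 17/100 + 41/100 → 29/50
merge 21/50 + 29/50 → 1
L = 1/10 + 17/100 + 29/50 + 1 = 37/20 = 1.85 bits/symbol.

1.85 bits/symbol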